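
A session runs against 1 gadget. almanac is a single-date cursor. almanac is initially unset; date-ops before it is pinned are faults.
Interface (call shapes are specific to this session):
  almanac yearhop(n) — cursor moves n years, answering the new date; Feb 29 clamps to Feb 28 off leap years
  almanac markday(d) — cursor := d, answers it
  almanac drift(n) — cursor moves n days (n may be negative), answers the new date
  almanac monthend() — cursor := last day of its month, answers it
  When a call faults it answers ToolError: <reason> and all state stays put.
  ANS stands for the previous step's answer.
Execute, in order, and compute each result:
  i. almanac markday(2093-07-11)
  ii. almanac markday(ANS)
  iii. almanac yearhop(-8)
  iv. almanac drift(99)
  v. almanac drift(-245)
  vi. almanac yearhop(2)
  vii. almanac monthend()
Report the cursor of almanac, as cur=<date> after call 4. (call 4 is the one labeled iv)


Answer: cur=2085-10-18

Derivation:
> almanac markday d='2093-07-11'
[out] 2093-07-11
> almanac markday d='ANS'
[out] 2093-07-11
> almanac yearhop n='-8'
[out] 2085-07-11
> almanac drift n='99'
[out] 2085-10-18
> almanac drift n='-245'
[out] 2085-02-15
> almanac yearhop n='2'
[out] 2087-02-15
> almanac monthend
[out] 2087-02-28


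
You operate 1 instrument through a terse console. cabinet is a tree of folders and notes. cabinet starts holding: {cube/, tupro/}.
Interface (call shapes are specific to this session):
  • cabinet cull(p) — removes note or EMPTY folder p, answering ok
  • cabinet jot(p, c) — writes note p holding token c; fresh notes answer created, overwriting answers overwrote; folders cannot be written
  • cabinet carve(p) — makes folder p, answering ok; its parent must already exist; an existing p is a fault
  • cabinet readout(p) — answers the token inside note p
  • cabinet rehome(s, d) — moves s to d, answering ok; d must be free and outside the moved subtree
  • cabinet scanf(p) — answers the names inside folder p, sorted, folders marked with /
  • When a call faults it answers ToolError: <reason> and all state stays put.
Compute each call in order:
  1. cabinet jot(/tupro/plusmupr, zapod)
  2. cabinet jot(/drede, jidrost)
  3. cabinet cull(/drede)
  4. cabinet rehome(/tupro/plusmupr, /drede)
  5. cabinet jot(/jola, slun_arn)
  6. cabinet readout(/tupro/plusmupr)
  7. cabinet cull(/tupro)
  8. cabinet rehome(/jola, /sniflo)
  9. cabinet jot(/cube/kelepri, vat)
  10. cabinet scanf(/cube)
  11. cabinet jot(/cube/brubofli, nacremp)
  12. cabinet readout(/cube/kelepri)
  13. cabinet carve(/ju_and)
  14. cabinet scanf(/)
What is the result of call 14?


Answer: [cube/, drede, ju_and/, sniflo]

Derivation:
[in] cabinet jot p: /tupro/plusmupr c: zapod
= created
[in] cabinet jot p: /drede c: jidrost
= created
[in] cabinet cull p: /drede
= ok
[in] cabinet rehome s: /tupro/plusmupr d: /drede
= ok
[in] cabinet jot p: /jola c: slun_arn
= created
[in] cabinet readout p: /tupro/plusmupr
= ToolError: not found
[in] cabinet cull p: /tupro
= ok
[in] cabinet rehome s: /jola d: /sniflo
= ok
[in] cabinet jot p: /cube/kelepri c: vat
= created
[in] cabinet scanf p: /cube
= [kelepri]
[in] cabinet jot p: /cube/brubofli c: nacremp
= created
[in] cabinet readout p: /cube/kelepri
= vat
[in] cabinet carve p: /ju_and
= ok
[in] cabinet scanf p: /
= [cube/, drede, ju_and/, sniflo]


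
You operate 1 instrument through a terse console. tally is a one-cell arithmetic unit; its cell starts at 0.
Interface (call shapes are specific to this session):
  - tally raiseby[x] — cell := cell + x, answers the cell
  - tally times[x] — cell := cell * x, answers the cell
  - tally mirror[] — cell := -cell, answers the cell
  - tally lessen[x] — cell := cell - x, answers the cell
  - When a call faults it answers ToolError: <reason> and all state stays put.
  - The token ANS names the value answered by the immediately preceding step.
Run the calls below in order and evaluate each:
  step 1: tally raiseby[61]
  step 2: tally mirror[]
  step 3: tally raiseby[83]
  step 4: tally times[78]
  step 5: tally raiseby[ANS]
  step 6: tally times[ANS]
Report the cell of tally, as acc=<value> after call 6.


Answer: acc=11778624

Derivation:
Do: tally raiseby[x='61']
See: 61
Do: tally mirror[]
See: -61
Do: tally raiseby[x='83']
See: 22
Do: tally times[x='78']
See: 1716
Do: tally raiseby[x='ANS']
See: 3432
Do: tally times[x='ANS']
See: 11778624


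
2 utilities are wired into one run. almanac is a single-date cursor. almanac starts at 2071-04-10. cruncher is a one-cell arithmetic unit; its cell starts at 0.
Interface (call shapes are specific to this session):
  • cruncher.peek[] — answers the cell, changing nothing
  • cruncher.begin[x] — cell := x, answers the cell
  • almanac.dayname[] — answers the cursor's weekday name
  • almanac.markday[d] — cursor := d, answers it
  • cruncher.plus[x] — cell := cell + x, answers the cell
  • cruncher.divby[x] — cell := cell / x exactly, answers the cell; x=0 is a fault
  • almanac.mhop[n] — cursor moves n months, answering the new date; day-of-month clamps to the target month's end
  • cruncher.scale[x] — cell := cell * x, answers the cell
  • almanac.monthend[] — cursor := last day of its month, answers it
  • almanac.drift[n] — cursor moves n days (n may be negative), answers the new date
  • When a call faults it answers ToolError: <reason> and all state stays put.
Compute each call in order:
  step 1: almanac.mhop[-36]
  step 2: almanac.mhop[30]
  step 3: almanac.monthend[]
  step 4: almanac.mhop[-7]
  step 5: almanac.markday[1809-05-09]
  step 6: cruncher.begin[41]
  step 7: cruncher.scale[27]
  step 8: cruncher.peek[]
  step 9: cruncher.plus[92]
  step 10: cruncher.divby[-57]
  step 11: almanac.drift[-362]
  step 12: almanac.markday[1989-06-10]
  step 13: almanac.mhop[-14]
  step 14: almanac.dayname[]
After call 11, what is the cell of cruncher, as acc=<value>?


>>> almanac.mhop n='-36'
:: 2068-04-10
>>> almanac.mhop n='30'
:: 2070-10-10
>>> almanac.monthend
:: 2070-10-31
>>> almanac.mhop n='-7'
:: 2070-03-31
>>> almanac.markday d='1809-05-09'
:: 1809-05-09
>>> cruncher.begin x='41'
:: 41
>>> cruncher.scale x='27'
:: 1107
>>> cruncher.peek
:: 1107
>>> cruncher.plus x='92'
:: 1199
>>> cruncher.divby x='-57'
:: -1199/57
>>> almanac.drift n='-362'
:: 1808-05-12
>>> almanac.markday d='1989-06-10'
:: 1989-06-10
>>> almanac.mhop n='-14'
:: 1988-04-10
>>> almanac.dayname
:: Sunday

Answer: acc=-1199/57


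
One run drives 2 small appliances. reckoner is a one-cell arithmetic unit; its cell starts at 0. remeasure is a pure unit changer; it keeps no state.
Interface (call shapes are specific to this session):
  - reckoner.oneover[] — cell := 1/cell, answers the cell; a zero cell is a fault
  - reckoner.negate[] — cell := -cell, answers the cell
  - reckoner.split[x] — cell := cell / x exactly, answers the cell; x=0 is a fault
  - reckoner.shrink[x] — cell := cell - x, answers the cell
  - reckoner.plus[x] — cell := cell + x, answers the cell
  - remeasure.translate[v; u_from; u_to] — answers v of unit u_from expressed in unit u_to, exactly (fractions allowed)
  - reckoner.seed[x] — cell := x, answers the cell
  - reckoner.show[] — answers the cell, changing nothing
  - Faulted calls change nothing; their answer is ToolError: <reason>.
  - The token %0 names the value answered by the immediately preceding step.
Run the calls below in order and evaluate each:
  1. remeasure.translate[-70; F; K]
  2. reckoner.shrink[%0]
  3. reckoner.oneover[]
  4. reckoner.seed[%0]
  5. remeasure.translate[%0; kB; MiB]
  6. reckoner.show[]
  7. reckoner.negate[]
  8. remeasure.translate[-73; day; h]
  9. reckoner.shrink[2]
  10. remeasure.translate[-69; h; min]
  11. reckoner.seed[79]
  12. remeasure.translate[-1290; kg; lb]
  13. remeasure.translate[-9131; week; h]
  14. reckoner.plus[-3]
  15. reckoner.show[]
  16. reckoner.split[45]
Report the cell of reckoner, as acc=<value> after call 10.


Answer: acc=-25918/12989

Derivation:
! 1. remeasure.translate(v: -70, u_from: F, u_to: K) ~> 12989/60
! 2. reckoner.shrink(x: %0) ~> -12989/60
! 3. reckoner.oneover() ~> -60/12989
! 4. reckoner.seed(x: %0) ~> -60/12989
! 5. remeasure.translate(v: %0, u_from: kB, u_to: MiB) ~> -1875/425623552
! 6. reckoner.show() ~> -60/12989
! 7. reckoner.negate() ~> 60/12989
! 8. remeasure.translate(v: -73, u_from: day, u_to: h) ~> -1752
! 9. reckoner.shrink(x: 2) ~> -25918/12989
! 10. remeasure.translate(v: -69, u_from: h, u_to: min) ~> -4140
! 11. reckoner.seed(x: 79) ~> 79
! 12. remeasure.translate(v: -1290, u_from: kg, u_to: lb) ~> -129000000000/45359237
! 13. remeasure.translate(v: -9131, u_from: week, u_to: h) ~> -1534008
! 14. reckoner.plus(x: -3) ~> 76
! 15. reckoner.show() ~> 76
! 16. reckoner.split(x: 45) ~> 76/45


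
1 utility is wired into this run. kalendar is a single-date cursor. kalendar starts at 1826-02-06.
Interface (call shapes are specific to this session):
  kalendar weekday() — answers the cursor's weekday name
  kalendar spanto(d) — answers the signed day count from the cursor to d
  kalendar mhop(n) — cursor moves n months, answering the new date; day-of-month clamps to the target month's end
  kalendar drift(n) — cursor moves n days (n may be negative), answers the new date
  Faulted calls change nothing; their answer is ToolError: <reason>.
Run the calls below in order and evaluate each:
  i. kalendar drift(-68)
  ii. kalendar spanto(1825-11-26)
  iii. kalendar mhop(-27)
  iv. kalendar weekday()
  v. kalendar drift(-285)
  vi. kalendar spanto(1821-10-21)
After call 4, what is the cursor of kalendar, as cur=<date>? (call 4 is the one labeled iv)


Answer: cur=1823-08-30

Derivation:
-- kalendar drift(n=-68) ~> 1825-11-30
-- kalendar spanto(d=1825-11-26) ~> -4
-- kalendar mhop(n=-27) ~> 1823-08-30
-- kalendar weekday() ~> Saturday
-- kalendar drift(n=-285) ~> 1822-11-18
-- kalendar spanto(d=1821-10-21) ~> -393


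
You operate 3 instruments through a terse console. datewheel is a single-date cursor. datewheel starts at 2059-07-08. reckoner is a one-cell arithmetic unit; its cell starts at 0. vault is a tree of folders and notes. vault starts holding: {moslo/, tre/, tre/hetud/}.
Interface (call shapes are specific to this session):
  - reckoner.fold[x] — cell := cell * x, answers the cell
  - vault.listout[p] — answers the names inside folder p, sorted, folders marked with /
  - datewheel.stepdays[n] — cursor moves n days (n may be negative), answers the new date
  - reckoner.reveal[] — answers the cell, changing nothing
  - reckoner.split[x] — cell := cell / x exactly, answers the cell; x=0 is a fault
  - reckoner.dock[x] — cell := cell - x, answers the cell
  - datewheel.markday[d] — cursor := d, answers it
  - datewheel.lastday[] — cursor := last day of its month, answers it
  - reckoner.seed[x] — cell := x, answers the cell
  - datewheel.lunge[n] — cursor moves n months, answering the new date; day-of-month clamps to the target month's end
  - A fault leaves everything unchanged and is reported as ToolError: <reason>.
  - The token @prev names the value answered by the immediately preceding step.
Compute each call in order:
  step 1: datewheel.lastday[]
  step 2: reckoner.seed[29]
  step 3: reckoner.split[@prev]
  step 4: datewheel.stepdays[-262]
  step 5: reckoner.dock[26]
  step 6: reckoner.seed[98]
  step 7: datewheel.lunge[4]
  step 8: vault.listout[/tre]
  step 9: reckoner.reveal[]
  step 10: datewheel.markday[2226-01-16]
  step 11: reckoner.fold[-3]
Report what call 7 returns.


Answer: 2059-03-11

Derivation:
I use datewheel.lastday, — result: 2059-07-31.
Using reckoner.seed using x=29, which returns 29.
Using reckoner.split using x=@prev: 1.
Using datewheel.stepdays using n=-262, which returns 2058-11-11.
I invoke reckoner.dock using x=26, — result: -25.
I invoke reckoner.seed using x=98, and observe 98.
I call datewheel.lunge using n=4, → 2059-03-11.
I invoke vault.listout using p=/tre, yielding [hetud/].
Invoking reckoner.reveal(), — result: 98.
Using datewheel.markday using d=2226-01-16, yielding 2226-01-16.
I call reckoner.fold using x=-3, and get -294.


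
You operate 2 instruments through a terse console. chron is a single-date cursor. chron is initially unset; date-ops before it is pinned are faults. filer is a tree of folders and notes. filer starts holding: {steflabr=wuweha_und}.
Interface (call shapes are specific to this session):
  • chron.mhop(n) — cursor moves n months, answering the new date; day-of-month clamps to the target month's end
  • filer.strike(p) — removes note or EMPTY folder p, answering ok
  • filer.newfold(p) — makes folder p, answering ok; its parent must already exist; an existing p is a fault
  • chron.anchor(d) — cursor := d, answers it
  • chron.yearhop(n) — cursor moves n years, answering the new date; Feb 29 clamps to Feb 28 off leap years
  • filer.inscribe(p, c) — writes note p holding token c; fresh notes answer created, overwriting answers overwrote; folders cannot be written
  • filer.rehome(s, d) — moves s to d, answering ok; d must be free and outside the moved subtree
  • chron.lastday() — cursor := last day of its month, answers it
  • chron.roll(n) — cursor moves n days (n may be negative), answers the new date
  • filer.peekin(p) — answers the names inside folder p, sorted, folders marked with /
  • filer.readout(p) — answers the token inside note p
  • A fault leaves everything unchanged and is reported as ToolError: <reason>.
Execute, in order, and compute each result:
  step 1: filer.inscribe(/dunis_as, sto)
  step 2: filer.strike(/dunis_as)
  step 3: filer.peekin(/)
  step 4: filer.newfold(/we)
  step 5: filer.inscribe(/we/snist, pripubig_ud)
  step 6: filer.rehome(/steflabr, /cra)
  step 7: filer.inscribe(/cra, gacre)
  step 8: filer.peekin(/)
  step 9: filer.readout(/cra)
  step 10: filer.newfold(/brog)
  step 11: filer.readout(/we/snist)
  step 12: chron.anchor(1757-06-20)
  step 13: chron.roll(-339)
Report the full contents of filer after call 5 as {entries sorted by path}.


Answer: {steflabr=wuweha_und, we/, we/snist=pripubig_ud}

Derivation:
I run filer.inscribe using p→/dunis_as, c→sto, → created.
I invoke filer.strike using p→/dunis_as, → ok.
I run filer.peekin using p→/: [steflabr].
I run filer.newfold using p→/we, → ok.
I run filer.inscribe using p→/we/snist, c→pripubig_ud, — result: created.
I try filer.rehome using s→/steflabr, d→/cra, — result: ok.
Then filer.inscribe using p→/cra, c→gacre, — result: overwrote.
I call filer.peekin using p→/, which returns [cra, we/].
I invoke filer.readout using p→/cra, and see gacre.
I try filer.newfold using p→/brog, and observe ok.
I use filer.readout using p→/we/snist, — result: pripubig_ud.
I call chron.anchor using d→1757-06-20, — result: 1757-06-20.
Then chron.roll using n→-339, giving 1756-07-16.


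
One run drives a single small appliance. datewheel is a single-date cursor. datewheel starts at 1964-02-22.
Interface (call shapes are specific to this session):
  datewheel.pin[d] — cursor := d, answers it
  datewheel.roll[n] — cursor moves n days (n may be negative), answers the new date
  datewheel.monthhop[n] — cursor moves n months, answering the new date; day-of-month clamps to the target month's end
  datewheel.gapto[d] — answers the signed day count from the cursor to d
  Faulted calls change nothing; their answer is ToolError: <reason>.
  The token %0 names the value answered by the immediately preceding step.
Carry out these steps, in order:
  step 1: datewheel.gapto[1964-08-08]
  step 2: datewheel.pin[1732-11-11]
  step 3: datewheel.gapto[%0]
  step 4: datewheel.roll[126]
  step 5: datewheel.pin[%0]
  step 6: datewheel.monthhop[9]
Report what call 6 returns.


Answer: 1733-12-17

Derivation:
I invoke datewheel.gapto using d='1964-08-08', → 168.
I invoke datewheel.pin using d='1732-11-11', → 1732-11-11.
Calling datewheel.gapto using d='%0', → 0.
I call datewheel.roll using n='126', and observe 1733-03-17.
Invoking datewheel.pin using d='%0', — result: 1733-03-17.
I run datewheel.monthhop using n='9', giving 1733-12-17.


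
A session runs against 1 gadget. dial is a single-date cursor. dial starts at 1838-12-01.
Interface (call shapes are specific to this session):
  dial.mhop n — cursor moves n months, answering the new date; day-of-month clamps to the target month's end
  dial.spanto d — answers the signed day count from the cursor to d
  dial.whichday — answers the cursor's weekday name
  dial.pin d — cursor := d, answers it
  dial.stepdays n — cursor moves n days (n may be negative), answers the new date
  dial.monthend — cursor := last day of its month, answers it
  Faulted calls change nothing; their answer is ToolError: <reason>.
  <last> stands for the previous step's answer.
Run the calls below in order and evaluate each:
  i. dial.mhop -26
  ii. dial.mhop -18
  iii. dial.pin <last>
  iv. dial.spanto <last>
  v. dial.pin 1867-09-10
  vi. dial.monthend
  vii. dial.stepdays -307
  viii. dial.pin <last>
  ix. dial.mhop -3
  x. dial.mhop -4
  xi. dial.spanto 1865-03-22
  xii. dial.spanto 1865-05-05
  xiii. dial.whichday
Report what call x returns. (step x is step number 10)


Answer: 1866-04-27

Derivation:
Calling mhop(n→-26), which returns 1836-10-01.
Now I run mhop(n→-18), yielding 1835-04-01.
Then pin(d→<last>), which returns 1835-04-01.
Now I run spanto(d→<last>): 0.
I run pin(d→1867-09-10), which returns 1867-09-10.
Calling monthend, giving 1867-09-30.
Then stepdays(n→-307): 1866-11-27.
I call pin(d→<last>), yielding 1866-11-27.
Next I call mhop(n→-3), → 1866-08-27.
I call mhop(n→-4), → 1866-04-27.
Next I call spanto(d→1865-03-22): -401.
Invoking spanto(d→1865-05-05), → -357.
I invoke whichday, giving Friday.


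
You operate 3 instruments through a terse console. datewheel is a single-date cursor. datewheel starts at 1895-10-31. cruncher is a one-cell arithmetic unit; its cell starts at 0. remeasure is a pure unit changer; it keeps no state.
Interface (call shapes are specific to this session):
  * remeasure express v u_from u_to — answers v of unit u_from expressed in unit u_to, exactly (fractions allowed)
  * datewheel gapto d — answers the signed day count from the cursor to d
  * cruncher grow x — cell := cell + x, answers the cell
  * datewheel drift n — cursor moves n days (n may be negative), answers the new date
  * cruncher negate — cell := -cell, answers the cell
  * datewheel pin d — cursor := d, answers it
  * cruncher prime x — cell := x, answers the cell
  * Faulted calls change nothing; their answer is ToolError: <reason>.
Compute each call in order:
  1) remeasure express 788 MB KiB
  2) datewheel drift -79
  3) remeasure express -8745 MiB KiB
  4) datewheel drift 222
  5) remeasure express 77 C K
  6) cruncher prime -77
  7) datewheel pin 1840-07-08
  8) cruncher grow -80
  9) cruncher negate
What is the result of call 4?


Answer: 1896-03-22

Derivation:
% remeasure express 788 MB KiB
:: 3078125/4
% datewheel drift -79
:: 1895-08-13
% remeasure express -8745 MiB KiB
:: -8954880
% datewheel drift 222
:: 1896-03-22
% remeasure express 77 C K
:: 7003/20
% cruncher prime -77
:: -77
% datewheel pin 1840-07-08
:: 1840-07-08
% cruncher grow -80
:: -157
% cruncher negate
:: 157


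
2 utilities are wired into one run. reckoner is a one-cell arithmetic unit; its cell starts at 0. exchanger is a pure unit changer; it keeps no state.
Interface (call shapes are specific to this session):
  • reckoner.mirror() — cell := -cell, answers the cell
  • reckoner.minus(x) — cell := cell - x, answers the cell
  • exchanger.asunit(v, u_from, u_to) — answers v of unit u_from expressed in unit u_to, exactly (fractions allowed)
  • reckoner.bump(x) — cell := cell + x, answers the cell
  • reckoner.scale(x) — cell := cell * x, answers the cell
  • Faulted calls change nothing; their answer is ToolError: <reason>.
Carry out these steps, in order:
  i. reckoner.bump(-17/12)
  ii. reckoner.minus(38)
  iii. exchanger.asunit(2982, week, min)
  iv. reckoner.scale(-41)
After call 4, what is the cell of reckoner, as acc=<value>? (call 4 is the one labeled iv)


Now I run bump on x='-17/12', and get -17/12.
I invoke minus on x='38', which returns -473/12.
Invoking asunit on v='2982', u_from='week', u_to='min', which returns 30058560.
Calling scale on x='-41': 19393/12.

Answer: acc=19393/12


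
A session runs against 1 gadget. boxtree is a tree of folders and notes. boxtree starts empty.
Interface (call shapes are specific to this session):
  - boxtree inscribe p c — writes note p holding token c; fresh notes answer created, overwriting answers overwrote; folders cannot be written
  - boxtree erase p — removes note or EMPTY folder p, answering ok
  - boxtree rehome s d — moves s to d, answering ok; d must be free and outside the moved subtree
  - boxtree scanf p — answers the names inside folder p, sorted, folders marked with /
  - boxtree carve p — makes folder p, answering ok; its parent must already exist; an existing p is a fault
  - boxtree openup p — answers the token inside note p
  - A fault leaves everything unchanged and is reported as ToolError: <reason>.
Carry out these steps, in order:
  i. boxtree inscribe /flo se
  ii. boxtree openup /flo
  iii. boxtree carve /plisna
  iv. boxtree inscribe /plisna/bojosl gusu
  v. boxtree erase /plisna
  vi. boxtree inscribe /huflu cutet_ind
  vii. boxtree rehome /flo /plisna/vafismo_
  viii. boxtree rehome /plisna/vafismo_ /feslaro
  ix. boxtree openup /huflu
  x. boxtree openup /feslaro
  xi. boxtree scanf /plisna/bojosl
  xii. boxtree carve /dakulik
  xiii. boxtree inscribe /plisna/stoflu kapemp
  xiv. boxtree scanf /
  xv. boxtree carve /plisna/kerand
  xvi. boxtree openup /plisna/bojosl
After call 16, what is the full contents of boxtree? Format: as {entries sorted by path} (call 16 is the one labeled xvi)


Now I run boxtree inscribe(p→/flo, c→se), — result: created.
I run boxtree openup(p→/flo), yielding se.
Invoking boxtree carve(p→/plisna), → ok.
Now I run boxtree inscribe(p→/plisna/bojosl, c→gusu), and observe created.
Next I call boxtree erase(p→/plisna), and see ToolError: not empty.
Then boxtree inscribe(p→/huflu, c→cutet_ind), which returns created.
I invoke boxtree rehome(s→/flo, d→/plisna/vafismo_), → ok.
I call boxtree rehome(s→/plisna/vafismo_, d→/feslaro), giving ok.
Now I run boxtree openup(p→/huflu), and observe cutet_ind.
I call boxtree openup(p→/feslaro), — result: se.
I run boxtree scanf(p→/plisna/bojosl), — result: ToolError: not a directory.
Calling boxtree carve(p→/dakulik), → ok.
Using boxtree inscribe(p→/plisna/stoflu, c→kapemp), → created.
Invoking boxtree scanf(p→/), → [dakulik/, feslaro, huflu, plisna/].
I invoke boxtree carve(p→/plisna/kerand), yielding ok.
I try boxtree openup(p→/plisna/bojosl), → gusu.

Answer: {dakulik/, feslaro=se, huflu=cutet_ind, plisna/, plisna/bojosl=gusu, plisna/kerand/, plisna/stoflu=kapemp}


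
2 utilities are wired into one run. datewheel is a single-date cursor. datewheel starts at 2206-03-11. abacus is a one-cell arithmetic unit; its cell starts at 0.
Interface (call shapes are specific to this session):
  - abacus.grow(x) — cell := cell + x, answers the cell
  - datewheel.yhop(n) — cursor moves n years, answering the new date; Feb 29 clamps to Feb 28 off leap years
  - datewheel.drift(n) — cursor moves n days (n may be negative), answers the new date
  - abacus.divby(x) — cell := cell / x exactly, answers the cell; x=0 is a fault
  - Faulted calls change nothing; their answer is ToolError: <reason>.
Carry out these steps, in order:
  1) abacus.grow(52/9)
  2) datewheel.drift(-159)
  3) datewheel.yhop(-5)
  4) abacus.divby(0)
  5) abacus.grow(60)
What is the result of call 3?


CALL grow[x: 52/9]
RET  52/9
CALL drift[n: -159]
RET  2205-10-03
CALL yhop[n: -5]
RET  2200-10-03
CALL divby[x: 0]
RET  ToolError: division by zero
CALL grow[x: 60]
RET  592/9

Answer: 2200-10-03


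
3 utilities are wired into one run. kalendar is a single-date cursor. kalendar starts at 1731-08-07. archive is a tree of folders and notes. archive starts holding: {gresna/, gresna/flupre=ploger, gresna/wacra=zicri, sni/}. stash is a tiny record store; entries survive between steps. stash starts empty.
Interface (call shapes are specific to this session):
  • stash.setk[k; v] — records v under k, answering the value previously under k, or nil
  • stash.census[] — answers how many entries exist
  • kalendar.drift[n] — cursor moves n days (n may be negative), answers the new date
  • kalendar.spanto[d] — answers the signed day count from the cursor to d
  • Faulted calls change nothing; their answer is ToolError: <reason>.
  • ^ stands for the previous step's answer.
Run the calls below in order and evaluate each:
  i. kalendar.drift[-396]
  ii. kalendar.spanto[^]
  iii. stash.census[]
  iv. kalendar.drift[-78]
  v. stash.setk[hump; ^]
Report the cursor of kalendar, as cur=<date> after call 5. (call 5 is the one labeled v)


~$ kalendar.drift n→-396
:: 1730-07-07
~$ kalendar.spanto d→^
:: 0
~$ stash.census
:: 0
~$ kalendar.drift n→-78
:: 1730-04-20
~$ stash.setk k→hump v→^
:: nil

Answer: cur=1730-04-20


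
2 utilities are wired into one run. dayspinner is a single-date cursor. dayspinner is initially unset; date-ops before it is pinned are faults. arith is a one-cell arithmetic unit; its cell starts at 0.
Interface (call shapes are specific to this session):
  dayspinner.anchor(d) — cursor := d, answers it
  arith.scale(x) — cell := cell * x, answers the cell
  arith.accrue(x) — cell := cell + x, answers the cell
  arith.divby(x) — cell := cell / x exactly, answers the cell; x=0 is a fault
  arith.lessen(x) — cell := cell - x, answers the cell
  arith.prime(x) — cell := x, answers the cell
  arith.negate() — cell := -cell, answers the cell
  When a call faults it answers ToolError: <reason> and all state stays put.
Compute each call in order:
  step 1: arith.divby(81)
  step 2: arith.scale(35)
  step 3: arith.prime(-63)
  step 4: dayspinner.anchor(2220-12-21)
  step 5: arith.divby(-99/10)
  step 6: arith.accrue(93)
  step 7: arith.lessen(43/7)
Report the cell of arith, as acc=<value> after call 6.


CALL arith.divby[x='81']
RET  0
CALL arith.scale[x='35']
RET  0
CALL arith.prime[x='-63']
RET  -63
CALL dayspinner.anchor[d='2220-12-21']
RET  2220-12-21
CALL arith.divby[x='-99/10']
RET  70/11
CALL arith.accrue[x='93']
RET  1093/11
CALL arith.lessen[x='43/7']
RET  7178/77

Answer: acc=1093/11


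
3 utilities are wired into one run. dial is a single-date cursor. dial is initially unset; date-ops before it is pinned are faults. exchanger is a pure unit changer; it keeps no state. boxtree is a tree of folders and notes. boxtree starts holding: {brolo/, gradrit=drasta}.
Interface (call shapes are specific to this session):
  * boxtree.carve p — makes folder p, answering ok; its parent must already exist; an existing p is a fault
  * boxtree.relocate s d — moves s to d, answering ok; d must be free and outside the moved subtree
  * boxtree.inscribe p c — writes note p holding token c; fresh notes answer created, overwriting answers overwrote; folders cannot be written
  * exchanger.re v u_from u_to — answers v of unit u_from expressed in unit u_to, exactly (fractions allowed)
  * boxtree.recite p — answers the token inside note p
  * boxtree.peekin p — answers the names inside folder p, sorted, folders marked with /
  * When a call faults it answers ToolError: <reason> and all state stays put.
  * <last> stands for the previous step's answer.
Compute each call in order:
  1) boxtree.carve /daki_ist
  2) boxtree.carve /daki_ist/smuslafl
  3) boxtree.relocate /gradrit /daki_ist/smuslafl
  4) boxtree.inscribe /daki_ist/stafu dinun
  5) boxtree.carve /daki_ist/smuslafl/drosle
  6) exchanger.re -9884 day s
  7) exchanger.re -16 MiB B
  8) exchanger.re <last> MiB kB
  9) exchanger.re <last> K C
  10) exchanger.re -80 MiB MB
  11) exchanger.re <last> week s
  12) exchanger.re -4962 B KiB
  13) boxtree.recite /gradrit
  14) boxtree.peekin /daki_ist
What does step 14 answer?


I use boxtree.carve(p=/daki_ist), and get ok.
Then boxtree.carve(p=/daki_ist/smuslafl), — result: ok.
Now I run boxtree.relocate(s=/gradrit, d=/daki_ist/smuslafl), and see ToolError: exists.
I run boxtree.inscribe(p=/daki_ist/stafu, c=dinun), → created.
I run boxtree.carve(p=/daki_ist/smuslafl/drosle), and see ok.
Calling exchanger.re(v=-9884, u_from=day, u_to=s), — result: -853977600.
I run exchanger.re(v=-16, u_from=MiB, u_to=B), which returns -16777216.
Calling exchanger.re(v=<last>, u_from=MiB, u_to=kB), and observe -2199023255552/125.
I call exchanger.re(v=<last>, u_from=K, u_to=C): -8796093158783/500.
I call exchanger.re(v=-80, u_from=MiB, u_to=MB): -262144/3125.
Using exchanger.re(v=<last>, u_from=week, u_to=s), giving -6341787648/125.
Using exchanger.re(v=-4962, u_from=B, u_to=KiB), — result: -2481/512.
I call boxtree.recite(p=/gradrit), yielding drasta.
I try boxtree.peekin(p=/daki_ist), — result: [smuslafl/, stafu].

Answer: [smuslafl/, stafu]


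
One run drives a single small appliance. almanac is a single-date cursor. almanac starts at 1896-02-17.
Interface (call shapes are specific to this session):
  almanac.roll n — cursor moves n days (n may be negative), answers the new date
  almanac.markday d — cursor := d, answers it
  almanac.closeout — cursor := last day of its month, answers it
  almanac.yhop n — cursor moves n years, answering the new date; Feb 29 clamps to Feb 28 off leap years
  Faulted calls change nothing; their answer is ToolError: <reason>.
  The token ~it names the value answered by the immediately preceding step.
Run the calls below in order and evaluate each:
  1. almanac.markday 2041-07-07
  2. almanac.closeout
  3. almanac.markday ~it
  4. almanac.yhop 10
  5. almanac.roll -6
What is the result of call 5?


Answer: 2051-07-25

Derivation:
I use markday using 2041-07-07, — result: 2041-07-07.
I call closeout, giving 2041-07-31.
Now I run markday using ~it, and observe 2041-07-31.
Using yhop using 10: 2051-07-31.
I try roll using -6: 2051-07-25.


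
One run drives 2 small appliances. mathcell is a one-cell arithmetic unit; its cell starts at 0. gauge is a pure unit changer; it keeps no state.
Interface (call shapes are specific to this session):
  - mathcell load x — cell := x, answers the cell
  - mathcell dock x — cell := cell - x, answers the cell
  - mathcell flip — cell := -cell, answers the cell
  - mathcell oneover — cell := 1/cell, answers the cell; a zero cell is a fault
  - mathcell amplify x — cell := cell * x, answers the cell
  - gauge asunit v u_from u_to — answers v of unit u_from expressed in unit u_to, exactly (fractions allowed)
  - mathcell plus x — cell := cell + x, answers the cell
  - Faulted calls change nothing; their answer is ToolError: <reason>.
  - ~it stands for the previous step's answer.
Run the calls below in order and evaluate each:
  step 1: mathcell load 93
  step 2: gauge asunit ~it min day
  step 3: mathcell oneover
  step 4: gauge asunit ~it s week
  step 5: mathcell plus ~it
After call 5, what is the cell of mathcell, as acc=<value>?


I run mathcell load(x=93), and get 93.
Next I call gauge asunit(v=~it, u_from=min, u_to=day): 31/480.
Then mathcell oneover, giving 1/93.
Next I call gauge asunit(v=~it, u_from=s, u_to=week), giving 1/56246400.
Then mathcell plus(x=~it), yielding 604801/56246400.

Answer: acc=604801/56246400


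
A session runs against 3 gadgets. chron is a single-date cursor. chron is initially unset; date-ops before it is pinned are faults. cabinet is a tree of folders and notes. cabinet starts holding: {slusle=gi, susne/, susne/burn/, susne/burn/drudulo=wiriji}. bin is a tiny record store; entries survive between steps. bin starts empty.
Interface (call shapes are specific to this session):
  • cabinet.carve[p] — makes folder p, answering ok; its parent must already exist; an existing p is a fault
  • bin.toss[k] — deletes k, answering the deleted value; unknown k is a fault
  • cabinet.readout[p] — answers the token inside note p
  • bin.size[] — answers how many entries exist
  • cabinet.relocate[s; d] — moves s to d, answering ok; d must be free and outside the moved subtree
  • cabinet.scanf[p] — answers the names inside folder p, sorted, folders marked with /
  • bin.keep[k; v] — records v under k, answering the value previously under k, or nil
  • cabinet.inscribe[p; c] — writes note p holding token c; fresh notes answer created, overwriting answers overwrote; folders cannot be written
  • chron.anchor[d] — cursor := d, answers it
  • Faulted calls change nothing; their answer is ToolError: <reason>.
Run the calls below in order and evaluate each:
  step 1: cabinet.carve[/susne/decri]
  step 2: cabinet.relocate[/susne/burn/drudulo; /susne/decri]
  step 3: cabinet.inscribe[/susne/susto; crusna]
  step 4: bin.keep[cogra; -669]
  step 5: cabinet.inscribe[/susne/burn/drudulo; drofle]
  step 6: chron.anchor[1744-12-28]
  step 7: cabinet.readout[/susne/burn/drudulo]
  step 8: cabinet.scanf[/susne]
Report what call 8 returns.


Invoking carve with p: /susne/decri, — result: ok.
Using relocate with s: /susne/burn/drudulo, d: /susne/decri, and see ToolError: exists.
I use inscribe with p: /susne/susto, c: crusna, and see created.
Using keep with k: cogra, v: -669, — result: nil.
Then inscribe with p: /susne/burn/drudulo, c: drofle, — result: overwrote.
Using anchor with d: 1744-12-28, → 1744-12-28.
Invoking readout with p: /susne/burn/drudulo, and get drofle.
Then scanf with p: /susne: [burn/, decri/, susto].

Answer: [burn/, decri/, susto]


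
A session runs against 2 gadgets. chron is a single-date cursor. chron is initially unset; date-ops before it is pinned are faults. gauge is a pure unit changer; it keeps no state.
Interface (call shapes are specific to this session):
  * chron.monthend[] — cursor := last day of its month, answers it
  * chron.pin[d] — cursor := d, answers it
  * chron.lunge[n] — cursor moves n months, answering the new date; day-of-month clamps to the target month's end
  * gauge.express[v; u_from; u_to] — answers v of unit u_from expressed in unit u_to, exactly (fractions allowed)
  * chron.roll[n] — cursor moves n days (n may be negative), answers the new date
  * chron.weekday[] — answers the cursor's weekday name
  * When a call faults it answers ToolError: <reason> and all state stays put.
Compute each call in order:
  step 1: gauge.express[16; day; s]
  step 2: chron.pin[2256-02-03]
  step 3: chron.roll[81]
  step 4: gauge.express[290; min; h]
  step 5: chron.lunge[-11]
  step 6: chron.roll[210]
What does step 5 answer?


Answer: 2255-05-24

Derivation:
Do: gauge.express[v→16; u_from→day; u_to→s]
See: 1382400
Do: chron.pin[d→2256-02-03]
See: 2256-02-03
Do: chron.roll[n→81]
See: 2256-04-24
Do: gauge.express[v→290; u_from→min; u_to→h]
See: 29/6
Do: chron.lunge[n→-11]
See: 2255-05-24
Do: chron.roll[n→210]
See: 2255-12-20


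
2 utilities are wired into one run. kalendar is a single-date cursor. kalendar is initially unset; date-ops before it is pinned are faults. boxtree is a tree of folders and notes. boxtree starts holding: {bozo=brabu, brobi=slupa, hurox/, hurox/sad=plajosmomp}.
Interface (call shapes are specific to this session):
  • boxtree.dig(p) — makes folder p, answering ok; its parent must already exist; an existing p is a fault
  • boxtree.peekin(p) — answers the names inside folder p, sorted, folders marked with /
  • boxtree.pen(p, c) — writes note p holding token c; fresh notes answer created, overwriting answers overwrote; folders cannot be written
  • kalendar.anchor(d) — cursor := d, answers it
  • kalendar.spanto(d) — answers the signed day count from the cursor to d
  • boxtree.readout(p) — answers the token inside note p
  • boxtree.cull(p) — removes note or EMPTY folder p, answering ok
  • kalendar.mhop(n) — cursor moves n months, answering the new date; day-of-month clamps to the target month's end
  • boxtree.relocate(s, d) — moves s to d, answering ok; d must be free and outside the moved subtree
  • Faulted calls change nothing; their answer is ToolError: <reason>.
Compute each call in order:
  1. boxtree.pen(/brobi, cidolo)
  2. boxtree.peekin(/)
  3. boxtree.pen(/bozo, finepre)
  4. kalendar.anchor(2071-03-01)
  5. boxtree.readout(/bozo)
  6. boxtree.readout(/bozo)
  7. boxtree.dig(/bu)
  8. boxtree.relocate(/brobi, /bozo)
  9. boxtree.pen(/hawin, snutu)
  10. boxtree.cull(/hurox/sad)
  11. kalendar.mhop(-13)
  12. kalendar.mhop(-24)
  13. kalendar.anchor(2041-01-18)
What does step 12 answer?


Answer: 2068-02-01

Derivation:
-> pen(p→/brobi, c→cidolo)
<- overwrote
-> peekin(p→/)
<- [bozo, brobi, hurox/]
-> pen(p→/bozo, c→finepre)
<- overwrote
-> anchor(d→2071-03-01)
<- 2071-03-01
-> readout(p→/bozo)
<- finepre
-> readout(p→/bozo)
<- finepre
-> dig(p→/bu)
<- ok
-> relocate(s→/brobi, d→/bozo)
<- ToolError: exists
-> pen(p→/hawin, c→snutu)
<- created
-> cull(p→/hurox/sad)
<- ok
-> mhop(n→-13)
<- 2070-02-01
-> mhop(n→-24)
<- 2068-02-01
-> anchor(d→2041-01-18)
<- 2041-01-18


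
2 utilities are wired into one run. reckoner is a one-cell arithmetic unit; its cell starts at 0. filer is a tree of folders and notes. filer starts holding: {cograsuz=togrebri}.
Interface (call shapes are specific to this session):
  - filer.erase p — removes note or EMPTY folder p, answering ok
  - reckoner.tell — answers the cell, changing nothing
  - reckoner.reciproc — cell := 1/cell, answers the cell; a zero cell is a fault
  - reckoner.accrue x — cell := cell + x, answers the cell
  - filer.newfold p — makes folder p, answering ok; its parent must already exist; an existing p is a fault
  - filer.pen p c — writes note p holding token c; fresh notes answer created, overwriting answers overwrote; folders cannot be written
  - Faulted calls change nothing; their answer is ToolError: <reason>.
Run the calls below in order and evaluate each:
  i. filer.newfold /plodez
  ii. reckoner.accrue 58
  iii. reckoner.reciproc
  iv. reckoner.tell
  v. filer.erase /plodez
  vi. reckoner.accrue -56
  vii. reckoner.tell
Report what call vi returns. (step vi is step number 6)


Answer: -3247/58

Derivation:
==> filer.newfold(p→/plodez)
<== ok
==> reckoner.accrue(x→58)
<== 58
==> reckoner.reciproc()
<== 1/58
==> reckoner.tell()
<== 1/58
==> filer.erase(p→/plodez)
<== ok
==> reckoner.accrue(x→-56)
<== -3247/58
==> reckoner.tell()
<== -3247/58


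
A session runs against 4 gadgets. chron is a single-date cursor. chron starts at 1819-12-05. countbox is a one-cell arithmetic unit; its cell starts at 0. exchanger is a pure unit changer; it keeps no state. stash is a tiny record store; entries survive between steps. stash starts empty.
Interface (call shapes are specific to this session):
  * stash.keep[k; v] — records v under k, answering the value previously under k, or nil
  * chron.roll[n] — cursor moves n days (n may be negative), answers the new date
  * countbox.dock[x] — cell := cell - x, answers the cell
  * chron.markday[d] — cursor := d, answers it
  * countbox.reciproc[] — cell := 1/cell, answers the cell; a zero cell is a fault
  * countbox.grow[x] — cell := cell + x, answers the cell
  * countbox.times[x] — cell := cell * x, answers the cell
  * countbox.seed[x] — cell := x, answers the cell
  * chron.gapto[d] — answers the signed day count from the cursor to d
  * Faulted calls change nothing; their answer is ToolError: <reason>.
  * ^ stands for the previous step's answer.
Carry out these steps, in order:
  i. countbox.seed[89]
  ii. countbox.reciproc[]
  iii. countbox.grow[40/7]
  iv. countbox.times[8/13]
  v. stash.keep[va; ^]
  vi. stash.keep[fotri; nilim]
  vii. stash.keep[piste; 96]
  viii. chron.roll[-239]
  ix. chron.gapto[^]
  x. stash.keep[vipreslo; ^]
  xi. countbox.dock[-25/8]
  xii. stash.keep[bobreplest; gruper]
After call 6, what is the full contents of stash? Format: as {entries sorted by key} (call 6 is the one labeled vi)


Answer: {fotri=nilim, va=28536/8099}

Derivation:
% 1. countbox.seed(x: 89) == 89
% 2. countbox.reciproc() == 1/89
% 3. countbox.grow(x: 40/7) == 3567/623
% 4. countbox.times(x: 8/13) == 28536/8099
% 5. stash.keep(k: va, v: ^) == nil
% 6. stash.keep(k: fotri, v: nilim) == nil
% 7. stash.keep(k: piste, v: 96) == nil
% 8. chron.roll(n: -239) == 1819-04-10
% 9. chron.gapto(d: ^) == 0
% 10. stash.keep(k: vipreslo, v: ^) == nil
% 11. countbox.dock(x: -25/8) == 430763/64792
% 12. stash.keep(k: bobreplest, v: gruper) == nil
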